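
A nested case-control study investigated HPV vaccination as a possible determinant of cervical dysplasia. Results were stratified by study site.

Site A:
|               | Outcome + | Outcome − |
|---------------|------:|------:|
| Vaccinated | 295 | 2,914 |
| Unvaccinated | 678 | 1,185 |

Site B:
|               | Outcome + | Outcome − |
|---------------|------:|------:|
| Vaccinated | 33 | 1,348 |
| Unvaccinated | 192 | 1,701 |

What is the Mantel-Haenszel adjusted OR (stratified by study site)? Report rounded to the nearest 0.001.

0.184

OR_MH = Σ(aᵢdᵢ/nᵢ) / Σ(bᵢcᵢ/nᵢ), where nᵢ is the stratum total.
Stratum 1 (Site A): n = 5072; a·d/n = 295·1185/5072 = 68.9225; b·c/n = 2914·678/5072 = 389.5292
Stratum 2 (Site B): n = 3274; a·d/n = 33·1701/3274 = 17.1451; b·c/n = 1348·192/3274 = 79.0519
OR_MH = (68.9225 + 17.1451) / (389.5292 + 79.0519) = 86.0676 / 468.5811 = 0.18368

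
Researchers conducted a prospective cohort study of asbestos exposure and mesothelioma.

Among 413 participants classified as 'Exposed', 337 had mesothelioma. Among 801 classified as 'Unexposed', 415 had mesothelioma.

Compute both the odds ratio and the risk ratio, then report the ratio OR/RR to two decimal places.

From the description: a = 337, b = 76, c = 415, d = 386.
OR = (337·386)/(76·415) = 130082/31540 = 4.12435
Risk in exposed = 337/413 = 0.81598; risk in unexposed = 415/801 = 0.51810; RR = 1.57494
OR/RR = 4.12435 / 1.57494 = 2.61873
The outcome is not rare, so the OR lies further from 1 than the RR.

2.62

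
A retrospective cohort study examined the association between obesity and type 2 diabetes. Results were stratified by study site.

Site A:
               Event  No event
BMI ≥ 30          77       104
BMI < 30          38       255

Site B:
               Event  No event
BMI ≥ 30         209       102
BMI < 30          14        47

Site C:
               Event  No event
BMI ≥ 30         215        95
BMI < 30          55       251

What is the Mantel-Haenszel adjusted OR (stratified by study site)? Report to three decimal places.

OR_MH = Σ(aᵢdᵢ/nᵢ) / Σ(bᵢcᵢ/nᵢ), where nᵢ is the stratum total.
Stratum 1 (Site A): n = 474; a·d/n = 77·255/474 = 41.4241; b·c/n = 104·38/474 = 8.3376
Stratum 2 (Site B): n = 372; a·d/n = 209·47/372 = 26.4059; b·c/n = 102·14/372 = 3.8387
Stratum 3 (Site C): n = 616; a·d/n = 215·251/616 = 87.6055; b·c/n = 95·55/616 = 8.4821
OR_MH = (41.4241 + 26.4059 + 87.6055) / (8.3376 + 3.8387 + 8.4821) = 155.4355 / 20.6584 = 7.52408

7.524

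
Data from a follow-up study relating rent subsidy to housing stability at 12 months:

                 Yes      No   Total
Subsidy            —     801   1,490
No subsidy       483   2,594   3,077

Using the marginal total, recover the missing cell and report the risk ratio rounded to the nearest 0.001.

2.946

The missing cell is in the exposed row: 1490 − 801 = 689.
So a = 689, b = 801, c = 483, d = 2594.
RR = [a/(a+b)] / [c/(c+d)] = (689/1490) / (483/3077) = 0.46242/0.15697 = 2.94587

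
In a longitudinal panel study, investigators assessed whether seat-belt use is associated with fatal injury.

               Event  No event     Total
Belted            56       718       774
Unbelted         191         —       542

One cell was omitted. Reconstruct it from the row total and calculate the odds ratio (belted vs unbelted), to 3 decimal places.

0.143

The missing cell is in the unexposed row: 542 − 191 = 351.
So a = 56, b = 718, c = 191, d = 351.
OR = (a·d)/(b·c) = (56 × 351) / (718 × 191) = 19656 / 137138 = 0.14333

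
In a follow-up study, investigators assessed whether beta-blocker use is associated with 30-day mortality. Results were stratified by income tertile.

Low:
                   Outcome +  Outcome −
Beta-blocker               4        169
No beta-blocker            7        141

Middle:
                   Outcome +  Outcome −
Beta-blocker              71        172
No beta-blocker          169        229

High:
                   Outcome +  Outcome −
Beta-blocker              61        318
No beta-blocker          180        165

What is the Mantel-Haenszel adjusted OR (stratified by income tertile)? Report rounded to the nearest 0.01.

0.32

OR_MH = Σ(aᵢdᵢ/nᵢ) / Σ(bᵢcᵢ/nᵢ), where nᵢ is the stratum total.
Stratum 1 (Low): n = 321; a·d/n = 4·141/321 = 1.7570; b·c/n = 169·7/321 = 3.6854
Stratum 2 (Middle): n = 641; a·d/n = 71·229/641 = 25.3651; b·c/n = 172·169/641 = 45.3479
Stratum 3 (High): n = 724; a·d/n = 61·165/724 = 13.9019; b·c/n = 318·180/724 = 79.0608
OR_MH = (1.7570 + 25.3651 + 13.9019) / (3.6854 + 45.3479 + 79.0608) = 41.0240 / 128.0940 = 0.32026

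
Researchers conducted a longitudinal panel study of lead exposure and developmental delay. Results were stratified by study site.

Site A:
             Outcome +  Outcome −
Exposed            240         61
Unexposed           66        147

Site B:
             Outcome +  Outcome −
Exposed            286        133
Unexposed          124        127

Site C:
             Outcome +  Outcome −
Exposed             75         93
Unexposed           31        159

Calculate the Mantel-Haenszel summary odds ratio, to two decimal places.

3.86

OR_MH = Σ(aᵢdᵢ/nᵢ) / Σ(bᵢcᵢ/nᵢ), where nᵢ is the stratum total.
Stratum 1 (Site A): n = 514; a·d/n = 240·147/514 = 68.6381; b·c/n = 61·66/514 = 7.8327
Stratum 2 (Site B): n = 670; a·d/n = 286·127/670 = 54.2119; b·c/n = 133·124/670 = 24.6149
Stratum 3 (Site C): n = 358; a·d/n = 75·159/358 = 33.3101; b·c/n = 93·31/358 = 8.0531
OR_MH = (68.6381 + 54.2119 + 33.3101) / (7.8327 + 24.6149 + 8.0531) = 156.1601 / 40.5007 = 3.85574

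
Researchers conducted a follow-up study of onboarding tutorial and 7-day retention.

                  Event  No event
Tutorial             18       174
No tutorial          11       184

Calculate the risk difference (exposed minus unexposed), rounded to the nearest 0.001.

0.037

Cells: a = 18, b = 174, c = 11, d = 184.
Risk in exposed = 18/192 = 0.093750; risk in unexposed = 11/195 = 0.056410.
Risk difference = 0.093750 − 0.056410 = 0.037340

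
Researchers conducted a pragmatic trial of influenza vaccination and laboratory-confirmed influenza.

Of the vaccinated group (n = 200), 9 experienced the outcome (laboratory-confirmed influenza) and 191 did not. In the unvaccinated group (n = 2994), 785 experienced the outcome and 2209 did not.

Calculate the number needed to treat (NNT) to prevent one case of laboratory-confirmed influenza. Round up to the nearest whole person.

Risk in treated group = 9/200 = 0.04500; risk in control = 785/2994 = 0.26219.
Absolute risk reduction = 0.26219 − 0.04500 = 0.21719
NNT = 1 / ARR = 1 / 0.21719 = 4.604 → round up → 5

5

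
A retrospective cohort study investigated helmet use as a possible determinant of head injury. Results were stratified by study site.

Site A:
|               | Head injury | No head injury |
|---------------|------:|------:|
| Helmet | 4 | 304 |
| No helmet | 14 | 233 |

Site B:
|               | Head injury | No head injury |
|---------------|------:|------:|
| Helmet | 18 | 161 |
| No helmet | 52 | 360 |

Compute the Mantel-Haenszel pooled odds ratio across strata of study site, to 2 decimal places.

OR_MH = Σ(aᵢdᵢ/nᵢ) / Σ(bᵢcᵢ/nᵢ), where nᵢ is the stratum total.
Stratum 1 (Site A): n = 555; a·d/n = 4·233/555 = 1.6793; b·c/n = 304·14/555 = 7.6685
Stratum 2 (Site B): n = 591; a·d/n = 18·360/591 = 10.9645; b·c/n = 161·52/591 = 14.1658
OR_MH = (1.6793 + 10.9645) / (7.6685 + 14.1658) = 12.6437 / 21.8343 = 0.57908

0.58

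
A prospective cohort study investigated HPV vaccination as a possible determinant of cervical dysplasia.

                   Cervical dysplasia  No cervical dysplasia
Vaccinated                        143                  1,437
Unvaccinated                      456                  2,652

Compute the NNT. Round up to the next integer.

18

Risk in treated group = 143/1580 = 0.09051; risk in control = 456/3108 = 0.14672.
Absolute risk reduction = 0.14672 − 0.09051 = 0.05621
NNT = 1 / ARR = 1 / 0.05621 = 17.790 → round up → 18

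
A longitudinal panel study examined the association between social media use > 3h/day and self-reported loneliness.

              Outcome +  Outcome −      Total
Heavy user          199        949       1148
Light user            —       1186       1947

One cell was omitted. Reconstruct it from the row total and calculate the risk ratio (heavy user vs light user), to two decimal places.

0.44

The missing cell is in the unexposed row: 1947 − 1186 = 761.
So a = 199, b = 949, c = 761, d = 1186.
RR = [a/(a+b)] / [c/(c+d)] = (199/1148) / (761/1947) = 0.17334/0.39086 = 0.44350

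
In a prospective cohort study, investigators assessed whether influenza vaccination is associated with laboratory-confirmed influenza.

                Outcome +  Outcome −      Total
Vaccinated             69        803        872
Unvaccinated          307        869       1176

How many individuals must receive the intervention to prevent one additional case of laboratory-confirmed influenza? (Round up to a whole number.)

6

Risk in treated group = 69/872 = 0.07913; risk in control = 307/1176 = 0.26105.
Absolute risk reduction = 0.26105 − 0.07913 = 0.18193
NNT = 1 / ARR = 1 / 0.18193 = 5.497 → round up → 6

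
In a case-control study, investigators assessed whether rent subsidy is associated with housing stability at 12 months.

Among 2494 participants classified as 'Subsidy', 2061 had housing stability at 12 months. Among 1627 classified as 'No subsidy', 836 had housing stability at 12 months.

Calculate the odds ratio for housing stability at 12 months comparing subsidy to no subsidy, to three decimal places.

From the description: a = 2061, b = 433, c = 836, d = 791.
OR = (a·d)/(b·c) = (2061 × 791) / (433 × 836) = 1630251 / 361988 = 4.50361
The odds of housing stability at 12 months are about 4.50 times as high in the subsidy group.

4.504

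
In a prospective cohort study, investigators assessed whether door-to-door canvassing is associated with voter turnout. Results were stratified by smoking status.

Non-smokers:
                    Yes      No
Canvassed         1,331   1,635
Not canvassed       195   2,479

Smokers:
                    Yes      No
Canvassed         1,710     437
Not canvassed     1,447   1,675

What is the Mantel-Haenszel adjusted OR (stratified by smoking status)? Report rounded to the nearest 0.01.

6.39

OR_MH = Σ(aᵢdᵢ/nᵢ) / Σ(bᵢcᵢ/nᵢ), where nᵢ is the stratum total.
Stratum 1 (Non-smokers): n = 5640; a·d/n = 1331·2479/5640 = 585.0264; b·c/n = 1635·195/5640 = 56.5293
Stratum 2 (Smokers): n = 5269; a·d/n = 1710·1675/5269 = 543.6041; b·c/n = 437·1447/5269 = 120.0112
OR_MH = (585.0264 + 543.6041) / (56.5293 + 120.0112) = 1128.6305 / 176.5405 = 6.39304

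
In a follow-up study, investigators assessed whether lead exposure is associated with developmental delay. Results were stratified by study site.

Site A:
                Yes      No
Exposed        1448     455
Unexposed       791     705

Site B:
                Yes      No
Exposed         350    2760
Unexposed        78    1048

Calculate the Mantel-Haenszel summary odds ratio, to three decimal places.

OR_MH = Σ(aᵢdᵢ/nᵢ) / Σ(bᵢcᵢ/nᵢ), where nᵢ is the stratum total.
Stratum 1 (Site A): n = 3399; a·d/n = 1448·705/3399 = 300.3354; b·c/n = 455·791/3399 = 105.8856
Stratum 2 (Site B): n = 4236; a·d/n = 350·1048/4236 = 86.5911; b·c/n = 2760·78/4236 = 50.8215
OR_MH = (300.3354 + 86.5911) / (105.8856 + 50.8215) = 386.9265 / 156.7071 = 2.46911

2.469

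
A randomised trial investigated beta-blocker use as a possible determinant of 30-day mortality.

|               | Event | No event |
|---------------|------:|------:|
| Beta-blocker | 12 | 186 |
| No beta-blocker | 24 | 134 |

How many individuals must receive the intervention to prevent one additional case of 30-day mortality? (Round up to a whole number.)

11

Risk in treated group = 12/198 = 0.06061; risk in control = 24/158 = 0.15190.
Absolute risk reduction = 0.15190 − 0.06061 = 0.09129
NNT = 1 / ARR = 1 / 0.09129 = 10.954 → round up → 11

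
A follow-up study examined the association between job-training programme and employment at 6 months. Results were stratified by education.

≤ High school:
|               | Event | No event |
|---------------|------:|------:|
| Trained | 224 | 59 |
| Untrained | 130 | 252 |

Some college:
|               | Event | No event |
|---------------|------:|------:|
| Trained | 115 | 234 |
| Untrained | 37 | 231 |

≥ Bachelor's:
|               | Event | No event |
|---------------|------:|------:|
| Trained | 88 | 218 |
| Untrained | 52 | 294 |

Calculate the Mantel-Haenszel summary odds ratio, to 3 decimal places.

OR_MH = Σ(aᵢdᵢ/nᵢ) / Σ(bᵢcᵢ/nᵢ), where nᵢ is the stratum total.
Stratum 1 (≤ High school): n = 665; a·d/n = 224·252/665 = 84.8842; b·c/n = 59·130/665 = 11.5338
Stratum 2 (Some college): n = 617; a·d/n = 115·231/617 = 43.0551; b·c/n = 234·37/617 = 14.0324
Stratum 3 (≥ Bachelor's): n = 652; a·d/n = 88·294/652 = 39.6810; b·c/n = 218·52/652 = 17.3865
OR_MH = (84.8842 + 43.0551 + 39.6810) / (11.5338 + 14.0324 + 17.3865) = 167.6203 / 42.9528 = 3.90243

3.902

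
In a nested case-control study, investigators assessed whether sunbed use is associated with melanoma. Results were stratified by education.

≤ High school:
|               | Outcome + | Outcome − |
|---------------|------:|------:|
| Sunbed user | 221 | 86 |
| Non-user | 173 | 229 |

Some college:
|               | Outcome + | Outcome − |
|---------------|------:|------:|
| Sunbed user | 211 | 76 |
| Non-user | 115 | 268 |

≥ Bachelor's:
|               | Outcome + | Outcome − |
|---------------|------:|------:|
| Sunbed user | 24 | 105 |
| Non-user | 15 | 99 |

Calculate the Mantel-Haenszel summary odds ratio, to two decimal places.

OR_MH = Σ(aᵢdᵢ/nᵢ) / Σ(bᵢcᵢ/nᵢ), where nᵢ is the stratum total.
Stratum 1 (≤ High school): n = 709; a·d/n = 221·229/709 = 71.3808; b·c/n = 86·173/709 = 20.9845
Stratum 2 (Some college): n = 670; a·d/n = 211·268/670 = 84.4000; b·c/n = 76·115/670 = 13.0448
Stratum 3 (≥ Bachelor's): n = 243; a·d/n = 24·99/243 = 9.7778; b·c/n = 105·15/243 = 6.4815
OR_MH = (71.3808 + 84.4000 + 9.7778) / (20.9845 + 13.0448 + 6.4815) = 165.5586 / 40.5107 = 4.08678

4.09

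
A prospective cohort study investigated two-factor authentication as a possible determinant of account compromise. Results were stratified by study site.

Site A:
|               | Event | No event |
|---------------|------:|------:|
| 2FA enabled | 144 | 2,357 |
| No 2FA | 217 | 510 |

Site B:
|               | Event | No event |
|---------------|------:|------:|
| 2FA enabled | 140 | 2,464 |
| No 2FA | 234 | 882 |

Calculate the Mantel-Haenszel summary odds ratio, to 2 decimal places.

0.18

OR_MH = Σ(aᵢdᵢ/nᵢ) / Σ(bᵢcᵢ/nᵢ), where nᵢ is the stratum total.
Stratum 1 (Site A): n = 3228; a·d/n = 144·510/3228 = 22.7509; b·c/n = 2357·217/3228 = 158.4476
Stratum 2 (Site B): n = 3720; a·d/n = 140·882/3720 = 33.1935; b·c/n = 2464·234/3720 = 154.9935
OR_MH = (22.7509 + 33.1935) / (158.4476 + 154.9935) = 55.9445 / 313.4412 = 0.17848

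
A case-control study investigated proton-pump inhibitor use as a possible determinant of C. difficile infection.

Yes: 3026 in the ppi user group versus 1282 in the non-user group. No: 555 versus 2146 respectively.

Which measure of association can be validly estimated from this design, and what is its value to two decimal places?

From the description: a = 3026, b = 555, c = 1282, d = 2146.
This is a case-control study: participants were sampled on outcome status, so risks in the source population cannot be estimated directly — relative risk is not valid here. The odds ratio is the appropriate measure.
OR = (a·d)/(b·c) = (3026 × 2146) / (555 × 1282) = 6493796 / 711510 = 9.12678

9.13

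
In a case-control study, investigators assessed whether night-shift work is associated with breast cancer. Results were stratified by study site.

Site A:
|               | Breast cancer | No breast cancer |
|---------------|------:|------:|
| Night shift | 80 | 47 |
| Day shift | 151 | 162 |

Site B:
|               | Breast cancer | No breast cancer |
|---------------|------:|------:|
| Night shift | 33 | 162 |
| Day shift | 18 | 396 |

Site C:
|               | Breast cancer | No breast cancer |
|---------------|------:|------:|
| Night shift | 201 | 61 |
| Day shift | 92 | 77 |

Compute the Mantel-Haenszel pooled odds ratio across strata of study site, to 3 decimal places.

OR_MH = Σ(aᵢdᵢ/nᵢ) / Σ(bᵢcᵢ/nᵢ), where nᵢ is the stratum total.
Stratum 1 (Site A): n = 440; a·d/n = 80·162/440 = 29.4545; b·c/n = 47·151/440 = 16.1295
Stratum 2 (Site B): n = 609; a·d/n = 33·396/609 = 21.4581; b·c/n = 162·18/609 = 4.7882
Stratum 3 (Site C): n = 431; a·d/n = 201·77/431 = 35.9095; b·c/n = 61·92/431 = 13.0209
OR_MH = (29.4545 + 21.4581 + 35.9095) / (16.1295 + 4.7882 + 13.0209) = 86.8222 / 33.9386 = 2.55821

2.558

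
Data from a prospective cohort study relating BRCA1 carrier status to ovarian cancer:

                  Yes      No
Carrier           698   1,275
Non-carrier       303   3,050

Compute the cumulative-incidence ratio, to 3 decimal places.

3.915

Cells: a = 698, b = 1275, c = 303, d = 3050.
Risk in exposed = 698/1973 = 0.35378; risk in unexposed = 303/3353 = 0.09037.
RR = 0.35378 / 0.09037 = 3.91489
The risk among the exposed is 3.91 times that among the unexposed.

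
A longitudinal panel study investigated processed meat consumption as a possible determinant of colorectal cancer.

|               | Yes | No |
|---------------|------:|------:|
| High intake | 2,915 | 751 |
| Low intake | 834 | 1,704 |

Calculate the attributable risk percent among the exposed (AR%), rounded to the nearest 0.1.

58.7

Cells: a = 2915, b = 751, c = 834, d = 1704.
Risk in exposed = 2915/3666 = 0.79514; risk in unexposed = 834/2538 = 0.32861.
RR = 0.79514/0.32861 = 2.41976
AR% = (RR − 1)/RR × 100 = (2.41976 − 1)/2.41976 × 100 = 58.6735%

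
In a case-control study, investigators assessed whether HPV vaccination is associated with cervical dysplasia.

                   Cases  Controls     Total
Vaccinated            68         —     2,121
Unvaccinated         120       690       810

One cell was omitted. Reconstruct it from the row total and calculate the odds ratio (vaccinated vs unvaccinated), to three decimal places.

The missing cell is in the exposed row: 2121 − 68 = 2053.
So a = 68, b = 2053, c = 120, d = 690.
OR = (a·d)/(b·c) = (68 × 690) / (2053 × 120) = 46920 / 246360 = 0.19045

0.190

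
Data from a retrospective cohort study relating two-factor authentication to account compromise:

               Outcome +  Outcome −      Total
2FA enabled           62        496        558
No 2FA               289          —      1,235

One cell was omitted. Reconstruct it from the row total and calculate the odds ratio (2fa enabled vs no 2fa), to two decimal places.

0.41

The missing cell is in the unexposed row: 1235 − 289 = 946.
So a = 62, b = 496, c = 289, d = 946.
OR = (a·d)/(b·c) = (62 × 946) / (496 × 289) = 58652 / 143344 = 0.40917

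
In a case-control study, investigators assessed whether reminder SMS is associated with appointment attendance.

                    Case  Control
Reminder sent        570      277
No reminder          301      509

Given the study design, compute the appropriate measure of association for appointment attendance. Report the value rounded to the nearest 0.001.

Cells: a = 570, b = 277, c = 301, d = 509.
This is a case-control study: participants were sampled on outcome status, so risks in the source population cannot be estimated directly — relative risk is not valid here. The odds ratio is the appropriate measure.
OR = (a·d)/(b·c) = (570 × 509) / (277 × 301) = 290130 / 83377 = 3.47974

3.480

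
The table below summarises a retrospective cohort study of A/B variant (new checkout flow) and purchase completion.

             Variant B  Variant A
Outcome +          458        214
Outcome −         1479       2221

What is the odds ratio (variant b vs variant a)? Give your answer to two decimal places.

3.21

Reading the table with exposure as columns: a = 458 (Variant B, case), b = 1479 (Variant B, non-case), c = 214 (Variant A, case), d = 2221.
OR = (a·d)/(b·c) = (458 × 2221) / (1479 × 214) = 1017218 / 316506 = 3.21390
The odds of purchase completion are about 3.21 times as high in the variant b group.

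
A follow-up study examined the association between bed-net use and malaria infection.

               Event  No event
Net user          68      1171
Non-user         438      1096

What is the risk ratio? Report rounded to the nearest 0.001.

Cells: a = 68, b = 1171, c = 438, d = 1096.
Risk in exposed = 68/1239 = 0.05488; risk in unexposed = 438/1534 = 0.28553.
RR = 0.05488 / 0.28553 = 0.19222
The risk is 81% lower among the exposed than among the unexposed.

0.192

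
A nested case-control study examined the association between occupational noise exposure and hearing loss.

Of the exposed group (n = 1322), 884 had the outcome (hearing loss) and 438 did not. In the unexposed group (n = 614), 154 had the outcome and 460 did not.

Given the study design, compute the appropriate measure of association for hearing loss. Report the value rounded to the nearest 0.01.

From the description: a = 884, b = 438, c = 154, d = 460.
This is a nested case-control study: participants were sampled on outcome status, so risks in the source population cannot be estimated directly — relative risk is not valid here. The odds ratio is the appropriate measure.
OR = (a·d)/(b·c) = (884 × 460) / (438 × 154) = 406640 / 67452 = 6.02858

6.03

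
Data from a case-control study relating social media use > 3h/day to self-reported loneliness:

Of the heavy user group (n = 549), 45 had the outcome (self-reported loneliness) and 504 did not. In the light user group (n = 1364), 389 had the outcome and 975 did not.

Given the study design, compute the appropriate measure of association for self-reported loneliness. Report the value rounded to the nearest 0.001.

From the description: a = 45, b = 504, c = 389, d = 975.
This is a case-control study: participants were sampled on outcome status, so risks in the source population cannot be estimated directly — relative risk is not valid here. The odds ratio is the appropriate measure.
OR = (a·d)/(b·c) = (45 × 975) / (504 × 389) = 43875 / 196056 = 0.22379

0.224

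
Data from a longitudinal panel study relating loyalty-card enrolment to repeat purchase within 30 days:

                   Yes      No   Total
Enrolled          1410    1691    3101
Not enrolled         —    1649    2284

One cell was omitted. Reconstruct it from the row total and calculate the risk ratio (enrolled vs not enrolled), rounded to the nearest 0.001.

The missing cell is in the unexposed row: 2284 − 1649 = 635.
So a = 1410, b = 1691, c = 635, d = 1649.
RR = [a/(a+b)] / [c/(c+d)] = (1410/3101) / (635/2284) = 0.45469/0.27802 = 1.63546

1.635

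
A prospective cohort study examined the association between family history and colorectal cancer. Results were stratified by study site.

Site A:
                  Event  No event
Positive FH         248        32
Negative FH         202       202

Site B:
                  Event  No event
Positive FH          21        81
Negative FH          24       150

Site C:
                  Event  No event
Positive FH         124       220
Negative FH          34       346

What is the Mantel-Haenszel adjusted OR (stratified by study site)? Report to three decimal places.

OR_MH = Σ(aᵢdᵢ/nᵢ) / Σ(bᵢcᵢ/nᵢ), where nᵢ is the stratum total.
Stratum 1 (Site A): n = 684; a·d/n = 248·202/684 = 73.2398; b·c/n = 32·202/684 = 9.4503
Stratum 2 (Site B): n = 276; a·d/n = 21·150/276 = 11.4130; b·c/n = 81·24/276 = 7.0435
Stratum 3 (Site C): n = 724; a·d/n = 124·346/724 = 59.2597; b·c/n = 220·34/724 = 10.3315
OR_MH = (73.2398 + 11.4130 + 59.2597) / (9.4503 + 7.0435 + 10.3315) = 143.9125 / 26.8253 = 5.36481

5.365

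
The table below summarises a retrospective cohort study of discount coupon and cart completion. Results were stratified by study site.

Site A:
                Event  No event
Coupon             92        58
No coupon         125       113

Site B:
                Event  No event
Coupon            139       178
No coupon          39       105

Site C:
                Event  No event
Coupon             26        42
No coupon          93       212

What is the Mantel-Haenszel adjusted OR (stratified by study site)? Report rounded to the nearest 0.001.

OR_MH = Σ(aᵢdᵢ/nᵢ) / Σ(bᵢcᵢ/nᵢ), where nᵢ is the stratum total.
Stratum 1 (Site A): n = 388; a·d/n = 92·113/388 = 26.7938; b·c/n = 58·125/388 = 18.6856
Stratum 2 (Site B): n = 461; a·d/n = 139·105/461 = 31.6594; b·c/n = 178·39/461 = 15.0586
Stratum 3 (Site C): n = 373; a·d/n = 26·212/373 = 14.7775; b·c/n = 42·93/373 = 10.4718
OR_MH = (26.7938 + 31.6594 + 14.7775) / (18.6856 + 15.0586 + 10.4718) = 73.2307 / 44.2160 = 1.65620

1.656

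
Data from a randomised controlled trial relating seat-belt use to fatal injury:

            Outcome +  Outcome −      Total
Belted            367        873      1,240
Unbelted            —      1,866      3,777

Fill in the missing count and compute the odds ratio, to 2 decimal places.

0.41

The missing cell is in the unexposed row: 3777 − 1866 = 1911.
So a = 367, b = 873, c = 1911, d = 1866.
OR = (a·d)/(b·c) = (367 × 1866) / (873 × 1911) = 684822 / 1668303 = 0.41049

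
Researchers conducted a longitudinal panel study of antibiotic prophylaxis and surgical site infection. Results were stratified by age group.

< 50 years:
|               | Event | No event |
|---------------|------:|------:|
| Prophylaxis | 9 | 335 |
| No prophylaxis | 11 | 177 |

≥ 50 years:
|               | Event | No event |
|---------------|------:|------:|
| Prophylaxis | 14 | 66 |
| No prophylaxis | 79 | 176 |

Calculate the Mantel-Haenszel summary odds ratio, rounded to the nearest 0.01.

OR_MH = Σ(aᵢdᵢ/nᵢ) / Σ(bᵢcᵢ/nᵢ), where nᵢ is the stratum total.
Stratum 1 (< 50 years): n = 532; a·d/n = 9·177/532 = 2.9944; b·c/n = 335·11/532 = 6.9267
Stratum 2 (≥ 50 years): n = 335; a·d/n = 14·176/335 = 7.3552; b·c/n = 66·79/335 = 15.5642
OR_MH = (2.9944 + 7.3552) / (6.9267 + 15.5642) = 10.3496 / 22.4909 = 0.46017

0.46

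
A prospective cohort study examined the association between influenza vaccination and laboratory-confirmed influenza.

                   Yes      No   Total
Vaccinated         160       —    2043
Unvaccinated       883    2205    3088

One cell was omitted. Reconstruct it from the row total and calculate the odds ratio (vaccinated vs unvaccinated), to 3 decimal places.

0.212

The missing cell is in the exposed row: 2043 − 160 = 1883.
So a = 160, b = 1883, c = 883, d = 2205.
OR = (a·d)/(b·c) = (160 × 2205) / (1883 × 883) = 352800 / 1662689 = 0.21219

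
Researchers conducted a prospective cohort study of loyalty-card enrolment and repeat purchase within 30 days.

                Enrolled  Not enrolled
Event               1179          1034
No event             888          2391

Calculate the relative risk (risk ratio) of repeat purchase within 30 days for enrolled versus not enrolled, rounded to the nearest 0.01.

Reading the table with exposure as columns: a = 1179 (Enrolled, case), b = 888 (Enrolled, non-case), c = 1034 (Not enrolled, case), d = 2391.
Risk in exposed = 1179/2067 = 0.57039; risk in unexposed = 1034/3425 = 0.30190.
RR = 0.57039 / 0.30190 = 1.88935
The risk among the exposed is 1.89 times that among the unexposed.

1.89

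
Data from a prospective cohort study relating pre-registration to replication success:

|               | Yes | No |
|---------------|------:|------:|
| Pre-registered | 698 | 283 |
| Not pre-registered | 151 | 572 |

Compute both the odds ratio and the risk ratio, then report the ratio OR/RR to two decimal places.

Cells: a = 698, b = 283, c = 151, d = 572.
OR = (698·572)/(283·151) = 399256/42733 = 9.34304
Risk in exposed = 698/981 = 0.71152; risk in unexposed = 151/723 = 0.20885; RR = 3.40681
OR/RR = 9.34304 / 3.40681 = 2.74246
The outcome is not rare, so the OR lies further from 1 than the RR.

2.74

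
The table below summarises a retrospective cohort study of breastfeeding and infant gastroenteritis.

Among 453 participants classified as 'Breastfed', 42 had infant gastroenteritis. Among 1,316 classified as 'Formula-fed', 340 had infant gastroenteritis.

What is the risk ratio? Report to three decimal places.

0.359

From the description: a = 42, b = 411, c = 340, d = 976.
Risk in exposed = 42/453 = 0.09272; risk in unexposed = 340/1316 = 0.25836.
RR = 0.09272 / 0.25836 = 0.35886
The risk is 64% lower among the exposed than among the unexposed.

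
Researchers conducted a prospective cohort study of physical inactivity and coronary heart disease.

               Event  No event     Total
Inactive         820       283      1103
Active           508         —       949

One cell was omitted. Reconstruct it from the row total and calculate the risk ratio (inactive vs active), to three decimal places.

The missing cell is in the unexposed row: 949 − 508 = 441.
So a = 820, b = 283, c = 508, d = 441.
RR = [a/(a+b)] / [c/(c+d)] = (820/1103) / (508/949) = 0.74343/0.53530 = 1.38880

1.389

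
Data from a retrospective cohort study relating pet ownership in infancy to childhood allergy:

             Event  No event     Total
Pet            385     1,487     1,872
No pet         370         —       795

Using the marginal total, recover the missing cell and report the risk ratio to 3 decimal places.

0.442

The missing cell is in the unexposed row: 795 − 370 = 425.
So a = 385, b = 1487, c = 370, d = 425.
RR = [a/(a+b)] / [c/(c+d)] = (385/1872) / (370/795) = 0.20566/0.46541 = 0.44190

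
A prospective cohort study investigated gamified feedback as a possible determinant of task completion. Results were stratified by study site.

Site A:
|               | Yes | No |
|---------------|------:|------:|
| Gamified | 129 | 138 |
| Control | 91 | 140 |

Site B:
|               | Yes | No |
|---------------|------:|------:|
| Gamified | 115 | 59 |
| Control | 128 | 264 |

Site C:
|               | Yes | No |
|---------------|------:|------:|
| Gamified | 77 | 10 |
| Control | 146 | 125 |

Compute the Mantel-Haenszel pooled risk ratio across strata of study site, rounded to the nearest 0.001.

1.600

RR_MH = Σ(aᵢ·n₀ᵢ/nᵢ) / Σ(cᵢ·n₁ᵢ/nᵢ), with n₁ᵢ = aᵢ+bᵢ (exposed), n₀ᵢ = cᵢ+dᵢ (unexposed), nᵢ = n₁ᵢ+n₀ᵢ.
Stratum 1 (Site A): n₁ = 267, n₀ = 231, n = 498; a·n₀/n = 129·231/498 = 59.8373; c·n₁/n = 91·267/498 = 48.7892
Stratum 2 (Site B): n₁ = 174, n₀ = 392, n = 566; a·n₀/n = 115·392/566 = 79.6466; c·n₁/n = 128·174/566 = 39.3498
Stratum 3 (Site C): n₁ = 87, n₀ = 271, n = 358; a·n₀/n = 77·271/358 = 58.2877; c·n₁/n = 146·87/358 = 35.4804
RR_MH = (59.8373 + 79.6466 + 58.2877) / (48.7892 + 39.3498 + 35.4804) = 197.7717 / 123.6194 = 1.59984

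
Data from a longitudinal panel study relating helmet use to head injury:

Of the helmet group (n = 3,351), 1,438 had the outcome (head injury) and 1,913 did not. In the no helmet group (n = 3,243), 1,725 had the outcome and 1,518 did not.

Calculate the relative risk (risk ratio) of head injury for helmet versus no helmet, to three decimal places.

0.807

From the description: a = 1438, b = 1913, c = 1725, d = 1518.
Risk in exposed = 1438/3351 = 0.42913; risk in unexposed = 1725/3243 = 0.53191.
RR = 0.42913 / 0.53191 = 0.80676
The risk is 19% lower among the exposed than among the unexposed.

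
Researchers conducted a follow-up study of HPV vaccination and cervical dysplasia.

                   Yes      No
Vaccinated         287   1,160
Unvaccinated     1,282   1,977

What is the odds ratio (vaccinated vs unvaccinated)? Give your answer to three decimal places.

Cells: a = 287, b = 1160, c = 1282, d = 1977.
OR = (a·d)/(b·c) = (287 × 1977) / (1160 × 1282) = 567399 / 1487120 = 0.38154
Exposure is associated with lower odds of cervical dysplasia (OR = 0.38 < 1).

0.382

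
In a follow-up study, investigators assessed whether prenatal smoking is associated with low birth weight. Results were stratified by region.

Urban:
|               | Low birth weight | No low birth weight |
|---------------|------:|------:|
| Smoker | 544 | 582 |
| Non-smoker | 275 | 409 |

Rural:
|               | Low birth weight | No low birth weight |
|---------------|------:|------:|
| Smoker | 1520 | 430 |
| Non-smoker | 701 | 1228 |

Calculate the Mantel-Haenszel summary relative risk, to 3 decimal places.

RR_MH = Σ(aᵢ·n₀ᵢ/nᵢ) / Σ(cᵢ·n₁ᵢ/nᵢ), with n₁ᵢ = aᵢ+bᵢ (exposed), n₀ᵢ = cᵢ+dᵢ (unexposed), nᵢ = n₁ᵢ+n₀ᵢ.
Stratum 1 (Urban): n₁ = 1126, n₀ = 684, n = 1810; a·n₀/n = 544·684/1810 = 205.5779; c·n₁/n = 275·1126/1810 = 171.0773
Stratum 2 (Rural): n₁ = 1950, n₀ = 1929, n = 3879; a·n₀/n = 1520·1929/3879 = 755.8855; c·n₁/n = 701·1950/3879 = 352.3975
RR_MH = (205.5779 + 755.8855) / (171.0773 + 352.3975) = 961.4634 / 523.4749 = 1.83669

1.837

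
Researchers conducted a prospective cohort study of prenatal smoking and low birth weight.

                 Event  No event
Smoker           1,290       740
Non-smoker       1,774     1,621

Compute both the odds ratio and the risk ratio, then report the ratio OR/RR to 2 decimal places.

Cells: a = 1290, b = 740, c = 1774, d = 1621.
OR = (1290·1621)/(740·1774) = 2091090/1312760 = 1.59290
Risk in exposed = 1290/2030 = 0.63547; risk in unexposed = 1774/3395 = 0.52253; RR = 1.21613
OR/RR = 1.59290 / 1.21613 = 1.30981
The outcome is not rare, so the OR lies further from 1 than the RR.

1.31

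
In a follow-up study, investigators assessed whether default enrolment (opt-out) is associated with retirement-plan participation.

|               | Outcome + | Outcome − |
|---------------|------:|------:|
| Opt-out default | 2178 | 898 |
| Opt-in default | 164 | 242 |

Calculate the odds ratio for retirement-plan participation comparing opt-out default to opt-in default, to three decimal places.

3.579

Cells: a = 2178, b = 898, c = 164, d = 242.
OR = (a·d)/(b·c) = (2178 × 242) / (898 × 164) = 527076 / 147272 = 3.57893
The odds of retirement-plan participation are about 3.58 times as high in the opt-out default group.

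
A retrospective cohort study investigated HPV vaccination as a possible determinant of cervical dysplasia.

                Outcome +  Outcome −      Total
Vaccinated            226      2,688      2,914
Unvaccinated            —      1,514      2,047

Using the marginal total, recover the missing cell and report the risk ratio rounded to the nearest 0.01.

0.30

The missing cell is in the unexposed row: 2047 − 1514 = 533.
So a = 226, b = 2688, c = 533, d = 1514.
RR = [a/(a+b)] / [c/(c+d)] = (226/2914) / (533/2047) = 0.07756/0.26038 = 0.29786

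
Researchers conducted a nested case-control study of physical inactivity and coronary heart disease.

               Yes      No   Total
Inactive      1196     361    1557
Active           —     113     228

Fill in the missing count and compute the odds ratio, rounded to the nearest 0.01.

3.26

The missing cell is in the unexposed row: 228 − 113 = 115.
So a = 1196, b = 361, c = 115, d = 113.
OR = (a·d)/(b·c) = (1196 × 113) / (361 × 115) = 135148 / 41515 = 3.25540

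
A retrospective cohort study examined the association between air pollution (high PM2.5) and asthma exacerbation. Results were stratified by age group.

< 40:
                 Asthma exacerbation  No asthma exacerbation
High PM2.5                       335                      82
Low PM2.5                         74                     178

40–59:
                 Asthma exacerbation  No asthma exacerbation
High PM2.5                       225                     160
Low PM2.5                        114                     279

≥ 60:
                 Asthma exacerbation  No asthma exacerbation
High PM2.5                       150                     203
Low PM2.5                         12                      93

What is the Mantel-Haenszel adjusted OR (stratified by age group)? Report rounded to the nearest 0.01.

OR_MH = Σ(aᵢdᵢ/nᵢ) / Σ(bᵢcᵢ/nᵢ), where nᵢ is the stratum total.
Stratum 1 (< 40): n = 669; a·d/n = 335·178/669 = 89.1330; b·c/n = 82·74/669 = 9.0703
Stratum 2 (40–59): n = 778; a·d/n = 225·279/778 = 80.6877; b·c/n = 160·114/778 = 23.4447
Stratum 3 (≥ 60): n = 458; a·d/n = 150·93/458 = 30.4585; b·c/n = 203·12/458 = 5.3188
OR_MH = (89.1330 + 80.6877 + 30.4585) / (9.0703 + 23.4447 + 5.3188) = 200.2792 / 37.8338 = 5.29366

5.29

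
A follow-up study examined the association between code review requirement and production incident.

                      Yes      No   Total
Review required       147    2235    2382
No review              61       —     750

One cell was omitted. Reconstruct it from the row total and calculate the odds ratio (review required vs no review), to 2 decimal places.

The missing cell is in the unexposed row: 750 − 61 = 689.
So a = 147, b = 2235, c = 61, d = 689.
OR = (a·d)/(b·c) = (147 × 689) / (2235 × 61) = 101283 / 136335 = 0.74290

0.74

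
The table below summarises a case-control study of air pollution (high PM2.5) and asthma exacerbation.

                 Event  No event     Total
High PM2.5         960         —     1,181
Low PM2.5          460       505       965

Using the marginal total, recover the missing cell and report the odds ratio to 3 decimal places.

4.769

The missing cell is in the exposed row: 1181 − 960 = 221.
So a = 960, b = 221, c = 460, d = 505.
OR = (a·d)/(b·c) = (960 × 505) / (221 × 460) = 484800 / 101660 = 4.76884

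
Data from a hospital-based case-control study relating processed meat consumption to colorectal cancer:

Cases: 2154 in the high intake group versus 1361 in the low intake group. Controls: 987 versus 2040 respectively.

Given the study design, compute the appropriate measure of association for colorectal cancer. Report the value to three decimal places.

From the description: a = 2154, b = 987, c = 1361, d = 2040.
This is a hospital-based case-control study: participants were sampled on outcome status, so risks in the source population cannot be estimated directly — relative risk is not valid here. The odds ratio is the appropriate measure.
OR = (a·d)/(b·c) = (2154 × 2040) / (987 × 1361) = 4394160 / 1343307 = 3.27115

3.271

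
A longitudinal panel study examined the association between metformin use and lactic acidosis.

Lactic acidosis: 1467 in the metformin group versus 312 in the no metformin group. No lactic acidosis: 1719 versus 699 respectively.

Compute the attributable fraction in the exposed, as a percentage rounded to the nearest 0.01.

32.98

From the description: a = 1467, b = 1719, c = 312, d = 699.
Risk in exposed = 1467/3186 = 0.46045; risk in unexposed = 312/1011 = 0.30861.
RR = 0.46045/0.30861 = 1.49204
AR% = (RR − 1)/RR × 100 = (1.49204 − 1)/1.49204 × 100 = 32.9777%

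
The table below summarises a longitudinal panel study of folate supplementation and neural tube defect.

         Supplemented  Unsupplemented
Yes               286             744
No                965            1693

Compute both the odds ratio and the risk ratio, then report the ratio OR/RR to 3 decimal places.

0.901

Reading the table with exposure as columns: a = 286 (Supplemented, case), b = 965 (Supplemented, non-case), c = 744 (Unsupplemented, case), d = 1693.
OR = (286·1693)/(965·744) = 484198/717960 = 0.67441
Risk in exposed = 286/1251 = 0.22862; risk in unexposed = 744/2437 = 0.30529; RR = 0.74884
OR/RR = 0.67441 / 0.74884 = 0.90060
The outcome is not rare, so the OR lies further from 1 than the RR.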